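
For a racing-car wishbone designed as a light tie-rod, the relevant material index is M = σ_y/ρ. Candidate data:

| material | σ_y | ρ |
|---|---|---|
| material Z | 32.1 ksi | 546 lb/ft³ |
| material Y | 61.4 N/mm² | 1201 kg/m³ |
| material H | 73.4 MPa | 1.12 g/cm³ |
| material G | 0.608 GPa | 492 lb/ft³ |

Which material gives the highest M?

Convert each candidate to consistent units, then evaluate M:
  material Z: σ_y = 221.3 MPa, ρ = 8746 kg/m³
  material Y: σ_y = 61.40 MPa, ρ = 1201 kg/m³
  material H: σ_y = 73.40 MPa, ρ = 1120 kg/m³
  material G: σ_y = 608.0 MPa, ρ = 7881 kg/m³
  material G: M = 77.1 kN·m/kg
  material H: M = 65.5 kN·m/kg
  material Y: M = 51.1 kN·m/kg
  material Z: M = 25.3 kN·m/kg
Material G ranks first.

material G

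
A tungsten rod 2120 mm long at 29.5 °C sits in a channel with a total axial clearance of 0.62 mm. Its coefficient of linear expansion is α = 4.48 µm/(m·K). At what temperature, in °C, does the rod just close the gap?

α·L₀·ΔT = 0.62 mm ⇒ ΔT = 0.62 / (4.48×10⁻⁶ × 2120.0) = 65.28 K.
T = 29.5 + 65.28 = 94.78 °C.

94.8 °C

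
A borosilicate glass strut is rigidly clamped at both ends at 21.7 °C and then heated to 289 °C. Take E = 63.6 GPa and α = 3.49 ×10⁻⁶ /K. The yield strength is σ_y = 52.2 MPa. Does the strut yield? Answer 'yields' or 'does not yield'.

yields

ΔT = 267.3 K. Constrained thermal stress σ = E·α·ΔT = 63.60×10³ MPa × 3.49×10⁻⁶ × 267.3 = 59.3 MPa (compressive).
Compare to σ_y = 52.2 MPa: σ ≥ σ_y, so it yields.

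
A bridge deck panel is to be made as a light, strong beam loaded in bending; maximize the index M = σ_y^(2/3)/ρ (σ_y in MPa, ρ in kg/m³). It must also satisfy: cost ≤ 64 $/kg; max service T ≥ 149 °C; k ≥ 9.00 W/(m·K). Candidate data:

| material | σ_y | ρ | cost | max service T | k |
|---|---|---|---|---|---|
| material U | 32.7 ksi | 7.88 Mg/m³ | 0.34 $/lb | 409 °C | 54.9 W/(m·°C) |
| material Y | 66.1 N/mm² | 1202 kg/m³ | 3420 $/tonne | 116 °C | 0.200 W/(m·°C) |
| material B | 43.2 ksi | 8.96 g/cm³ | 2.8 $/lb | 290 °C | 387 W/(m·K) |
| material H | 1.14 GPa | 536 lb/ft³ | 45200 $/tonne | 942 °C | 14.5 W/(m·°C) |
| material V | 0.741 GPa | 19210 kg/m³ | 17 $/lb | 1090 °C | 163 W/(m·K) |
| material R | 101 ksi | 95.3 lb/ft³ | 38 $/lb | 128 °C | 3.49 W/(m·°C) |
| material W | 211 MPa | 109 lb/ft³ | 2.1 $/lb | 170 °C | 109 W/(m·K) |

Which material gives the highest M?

Screen on constraints: cost ≤ 64 $/kg; max service T ≥ 149 °C; k ≥ 9.00 W/(m·K). Survivors: material U, material B, material H, material V, material W.
Normalizing units and computing the index:
  material U: σ_y = 225.5 MPa, ρ = 7880 kg/m³
  material B: σ_y = 297.9 MPa, ρ = 8960 kg/m³
  material H: σ_y = 1140 MPa, ρ = 8586 kg/m³
  material V: σ_y = 741.0 MPa, ρ = 19210 kg/m³
  material W: σ_y = 211.0 MPa, ρ = 1746 kg/m³
  material W: M = 20.3×10⁻³
  material H: M = 12.7×10⁻³
  material B: M = 4.98×10⁻³
  material U: M = 4.70×10⁻³
  material V: M = 4.26×10⁻³
Material W ranks first.

material W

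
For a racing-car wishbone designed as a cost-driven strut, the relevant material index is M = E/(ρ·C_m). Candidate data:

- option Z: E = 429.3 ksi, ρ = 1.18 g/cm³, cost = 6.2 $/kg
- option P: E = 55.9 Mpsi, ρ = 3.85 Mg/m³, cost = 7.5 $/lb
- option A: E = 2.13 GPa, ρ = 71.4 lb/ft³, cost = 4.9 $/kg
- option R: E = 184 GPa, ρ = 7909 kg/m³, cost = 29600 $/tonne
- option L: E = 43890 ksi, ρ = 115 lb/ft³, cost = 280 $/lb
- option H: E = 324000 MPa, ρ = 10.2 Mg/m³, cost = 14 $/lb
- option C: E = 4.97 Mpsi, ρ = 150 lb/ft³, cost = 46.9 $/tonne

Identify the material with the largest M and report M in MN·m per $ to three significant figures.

option C, M = 304 MN·m per $

Normalizing units and computing the index:
  option Z: E = 2.960 GPa, ρ = 1180 kg/m³, cost = 6.200 $/kg
  option P: E = 385.4 GPa, ρ = 3850 kg/m³, cost = 16.53 $/kg
  option A: E = 2.130 GPa, ρ = 1144 kg/m³, cost = 4.900 $/kg
  option R: E = 184.0 GPa, ρ = 7909 kg/m³, cost = 29.60 $/kg
  option L: E = 302.6 GPa, ρ = 1842 kg/m³, cost = 617.3 $/kg
  option H: E = 324.0 GPa, ρ = 10200 kg/m³, cost = 30.86 $/kg
  option C: E = 34.27 GPa, ρ = 2403 kg/m³, cost = 0.04690 $/kg
  option C: M = 304 MN·m per $
  option P: M = 6.05 MN·m per $
  option H: M = 1.03 MN·m per $
  option R: M = 0.786 MN·m per $
  option Z: M = 0.405 MN·m per $
  option A: M = 0.380 MN·m per $
  option L: M = 0.266 MN·m per $
Option C ranks first.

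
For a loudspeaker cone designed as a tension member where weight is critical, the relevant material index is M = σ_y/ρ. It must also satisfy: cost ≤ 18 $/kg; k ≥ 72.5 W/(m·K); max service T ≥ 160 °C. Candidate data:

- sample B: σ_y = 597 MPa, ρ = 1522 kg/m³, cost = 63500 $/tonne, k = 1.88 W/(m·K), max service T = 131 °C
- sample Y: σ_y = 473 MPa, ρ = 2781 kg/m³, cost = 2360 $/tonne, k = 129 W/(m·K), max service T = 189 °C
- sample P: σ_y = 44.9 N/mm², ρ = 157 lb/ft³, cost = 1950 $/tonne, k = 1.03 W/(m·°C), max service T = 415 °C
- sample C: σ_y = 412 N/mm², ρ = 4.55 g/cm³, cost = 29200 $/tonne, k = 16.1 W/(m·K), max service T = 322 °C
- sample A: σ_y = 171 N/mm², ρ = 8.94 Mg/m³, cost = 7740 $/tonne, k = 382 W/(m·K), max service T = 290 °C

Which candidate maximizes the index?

sample Y

Screen on constraints: cost ≤ 18 $/kg; k ≥ 72.5 W/(m·K); max service T ≥ 160 °C. Survivors: sample Y, sample A.
Normalizing units and computing the index:
  sample Y: σ_y = 473.0 MPa, ρ = 2781 kg/m³
  sample A: σ_y = 171.0 MPa, ρ = 8940 kg/m³
  sample Y: M = 170 kN·m/kg
  sample A: M = 19.1 kN·m/kg
Sample Y has the largest M.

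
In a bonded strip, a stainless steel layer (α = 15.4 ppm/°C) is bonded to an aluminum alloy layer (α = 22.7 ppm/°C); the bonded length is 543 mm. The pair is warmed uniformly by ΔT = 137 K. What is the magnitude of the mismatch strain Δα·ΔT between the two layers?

1.00×10⁻³

Δα = |15.4 − 22.7|×10⁻⁶/K = 7.30×10⁻⁶/K.
Mismatch strain = Δα·ΔT = 7.30×10⁻⁶ × 137.0 = 1.00×10⁻³.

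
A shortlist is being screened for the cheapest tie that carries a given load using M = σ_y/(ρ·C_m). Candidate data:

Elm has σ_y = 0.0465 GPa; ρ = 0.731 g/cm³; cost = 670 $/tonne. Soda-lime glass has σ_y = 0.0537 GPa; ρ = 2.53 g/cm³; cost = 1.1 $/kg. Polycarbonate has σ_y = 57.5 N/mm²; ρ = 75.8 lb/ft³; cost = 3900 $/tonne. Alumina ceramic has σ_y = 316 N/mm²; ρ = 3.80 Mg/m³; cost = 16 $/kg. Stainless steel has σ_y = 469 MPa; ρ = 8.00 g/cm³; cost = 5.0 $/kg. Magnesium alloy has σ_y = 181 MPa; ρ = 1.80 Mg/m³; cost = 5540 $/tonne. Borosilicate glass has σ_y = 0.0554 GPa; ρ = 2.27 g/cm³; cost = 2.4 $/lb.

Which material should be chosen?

Convert each candidate to consistent units, then evaluate M:
  elm: σ_y = 46.50 MPa, ρ = 731.0 kg/m³, cost = 0.6700 $/kg
  soda-lime glass: σ_y = 53.70 MPa, ρ = 2530 kg/m³, cost = 1.100 $/kg
  polycarbonate: σ_y = 57.50 MPa, ρ = 1214 kg/m³, cost = 3.900 $/kg
  alumina ceramic: σ_y = 316.0 MPa, ρ = 3800 kg/m³, cost = 16.00 $/kg
  stainless steel: σ_y = 469.0 MPa, ρ = 8000 kg/m³, cost = 5.000 $/kg
  magnesium alloy: σ_y = 181.0 MPa, ρ = 1800 kg/m³, cost = 5.540 $/kg
  borosilicate glass: σ_y = 55.40 MPa, ρ = 2270 kg/m³, cost = 5.291 $/kg
  elm: M = 94.9 kN·m per $
  soda-lime glass: M = 19.3 kN·m per $
  magnesium alloy: M = 18.2 kN·m per $
  polycarbonate: M = 12.1 kN·m per $
  stainless steel: M = 11.7 kN·m per $
  alumina ceramic: M = 5.20 kN·m per $
  borosilicate glass: M = 4.61 kN·m per $
Elm has the largest M.

elm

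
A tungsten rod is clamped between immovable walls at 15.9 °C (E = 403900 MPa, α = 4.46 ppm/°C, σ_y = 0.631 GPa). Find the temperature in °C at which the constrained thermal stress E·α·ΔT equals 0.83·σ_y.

E = 403900 MPa = 403.9 GPa.
σ_y = 0.631 GPa = 631.0 MPa.
E·α·ΔT = 523.7 MPa ⇒ ΔT = 523.7 / (403.9×10³ × 4.46×10⁻⁶) = 290.7 K.
T = 15.9 + 290.7 = 306.6 °C.

307 °C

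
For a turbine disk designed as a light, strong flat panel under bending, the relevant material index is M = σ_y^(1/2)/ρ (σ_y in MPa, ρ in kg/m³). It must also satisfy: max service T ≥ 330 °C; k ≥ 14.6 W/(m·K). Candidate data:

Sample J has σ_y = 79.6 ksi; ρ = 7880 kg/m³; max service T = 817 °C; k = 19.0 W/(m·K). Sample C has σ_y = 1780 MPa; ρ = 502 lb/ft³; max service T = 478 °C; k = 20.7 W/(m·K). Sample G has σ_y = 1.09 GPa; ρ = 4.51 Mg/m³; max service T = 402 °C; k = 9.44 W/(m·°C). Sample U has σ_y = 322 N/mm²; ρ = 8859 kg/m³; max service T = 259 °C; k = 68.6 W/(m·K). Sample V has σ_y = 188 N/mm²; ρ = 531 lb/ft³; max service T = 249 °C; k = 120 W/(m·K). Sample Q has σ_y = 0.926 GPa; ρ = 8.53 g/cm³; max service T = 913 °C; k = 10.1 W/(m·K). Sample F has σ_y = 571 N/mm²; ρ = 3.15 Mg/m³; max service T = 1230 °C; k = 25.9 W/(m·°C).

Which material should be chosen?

sample F

Screen on constraints: max service T ≥ 330 °C; k ≥ 14.6 W/(m·K). Survivors: sample J, sample C, sample F.
Normalizing units and computing the index:
  sample J: σ_y = 548.8 MPa, ρ = 7880 kg/m³
  sample C: σ_y = 1780 MPa, ρ = 8041 kg/m³
  sample F: σ_y = 571.0 MPa, ρ = 3150 kg/m³
  sample F: M = 7.59×10⁻³
  sample C: M = 5.25×10⁻³
  sample J: M = 2.97×10⁻³
Sample F has the largest M.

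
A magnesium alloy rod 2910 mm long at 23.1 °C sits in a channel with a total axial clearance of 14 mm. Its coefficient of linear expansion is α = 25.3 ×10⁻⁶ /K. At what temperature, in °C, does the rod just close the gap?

α·L₀·ΔT = 14.0 mm ⇒ ΔT = 14.0 / (25.3×10⁻⁶ × 2910.0) = 190.2 K.
T = 23.1 + 190.2 = 213.3 °C.

213 °C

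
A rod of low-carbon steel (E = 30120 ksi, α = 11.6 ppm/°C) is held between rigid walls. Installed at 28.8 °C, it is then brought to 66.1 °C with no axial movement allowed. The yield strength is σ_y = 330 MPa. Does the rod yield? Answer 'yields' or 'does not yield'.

does not yield

E = 30120 ksi = 207.7 GPa.
ΔT = 37.30 K. Constrained thermal stress σ = E·α·ΔT = 207.7×10³ MPa × 11.6×10⁻⁶ × 37.30 = 89.9 MPa (compressive).
Compare to σ_y = 330 MPa: σ < σ_y, so it does not yield.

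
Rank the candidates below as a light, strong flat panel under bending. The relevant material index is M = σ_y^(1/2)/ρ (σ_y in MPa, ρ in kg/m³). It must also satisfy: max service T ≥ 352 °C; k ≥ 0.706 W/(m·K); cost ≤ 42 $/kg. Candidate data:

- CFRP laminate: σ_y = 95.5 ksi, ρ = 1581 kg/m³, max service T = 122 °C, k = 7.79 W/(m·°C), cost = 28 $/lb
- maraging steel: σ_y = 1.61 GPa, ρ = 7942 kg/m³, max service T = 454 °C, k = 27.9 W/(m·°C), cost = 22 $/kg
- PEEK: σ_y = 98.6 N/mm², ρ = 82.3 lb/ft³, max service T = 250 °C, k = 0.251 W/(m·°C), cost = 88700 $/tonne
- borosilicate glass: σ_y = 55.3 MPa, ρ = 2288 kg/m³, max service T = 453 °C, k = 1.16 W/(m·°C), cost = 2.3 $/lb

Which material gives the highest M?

maraging steel

Screen on constraints: max service T ≥ 352 °C; k ≥ 0.706 W/(m·K); cost ≤ 42 $/kg. Survivors: maraging steel, borosilicate glass.
After converting to SI:
  maraging steel: σ_y = 1610 MPa, ρ = 7942 kg/m³
  borosilicate glass: σ_y = 55.30 MPa, ρ = 2288 kg/m³
  maraging steel: M = 5.05×10⁻³
  borosilicate glass: M = 3.25×10⁻³
Highest index: maraging steel.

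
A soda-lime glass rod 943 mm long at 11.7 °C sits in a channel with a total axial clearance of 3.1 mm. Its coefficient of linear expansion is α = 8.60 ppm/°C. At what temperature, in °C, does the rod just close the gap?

394 °C

α·L₀·ΔT = 3.1 mm ⇒ ΔT = 3.1 / (8.60×10⁻⁶ × 943.0) = 382.3 K.
T = 11.7 + 382.3 = 394.0 °C.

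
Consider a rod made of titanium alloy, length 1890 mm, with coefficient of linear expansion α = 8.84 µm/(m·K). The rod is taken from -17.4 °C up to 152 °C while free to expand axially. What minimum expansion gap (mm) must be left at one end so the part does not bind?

ΔT = 152 − (-17.4) = 169.4 K.
ΔL = α·L₀·ΔT = 8.84×10⁻⁶ × 1890 mm × 169.4 K = 2.83 mm.

2.83 mm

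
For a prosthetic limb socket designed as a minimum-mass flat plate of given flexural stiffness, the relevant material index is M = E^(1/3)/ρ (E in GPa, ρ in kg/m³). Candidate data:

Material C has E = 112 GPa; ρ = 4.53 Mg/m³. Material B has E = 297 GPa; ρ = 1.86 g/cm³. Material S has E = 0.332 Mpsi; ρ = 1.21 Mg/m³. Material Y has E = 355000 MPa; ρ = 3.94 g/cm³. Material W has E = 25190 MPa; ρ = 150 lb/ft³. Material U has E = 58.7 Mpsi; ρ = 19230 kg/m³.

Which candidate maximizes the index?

After converting to SI:
  material C: E = 112.0 GPa, ρ = 4530 kg/m³
  material B: E = 297.0 GPa, ρ = 1860 kg/m³
  material S: E = 2.289 GPa, ρ = 1210 kg/m³
  material Y: E = 355.0 GPa, ρ = 3940 kg/m³
  material W: E = 25.19 GPa, ρ = 2403 kg/m³
  material U: E = 404.7 GPa, ρ = 19230 kg/m³
  material B: M = 3.59×10⁻³
  material Y: M = 1.80×10⁻³
  material W: M = 1.22×10⁻³
  material S: M = 1.09×10⁻³
  material C: M = 1.06×10⁻³
  material U: M = 0.385×10⁻³
Highest index: material B.

material B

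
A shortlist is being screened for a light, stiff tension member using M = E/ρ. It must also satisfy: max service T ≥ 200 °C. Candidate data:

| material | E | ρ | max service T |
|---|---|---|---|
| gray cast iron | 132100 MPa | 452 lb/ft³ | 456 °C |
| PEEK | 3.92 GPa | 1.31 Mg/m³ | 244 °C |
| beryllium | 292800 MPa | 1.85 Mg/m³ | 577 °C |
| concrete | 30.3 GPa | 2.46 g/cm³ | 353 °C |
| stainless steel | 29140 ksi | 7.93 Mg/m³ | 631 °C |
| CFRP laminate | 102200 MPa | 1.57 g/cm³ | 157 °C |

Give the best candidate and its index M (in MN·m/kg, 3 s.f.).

Screen on constraints: max service T ≥ 200 °C. Survivors: gray cast iron, PEEK, beryllium, concrete, stainless steel.
Normalizing units and computing the index:
  gray cast iron: E = 132.1 GPa, ρ = 7240 kg/m³
  PEEK: E = 3.920 GPa, ρ = 1310 kg/m³
  beryllium: E = 292.8 GPa, ρ = 1850 kg/m³
  concrete: E = 30.30 GPa, ρ = 2460 kg/m³
  stainless steel: E = 200.9 GPa, ρ = 7930 kg/m³
  beryllium: M = 158 MN·m/kg
  stainless steel: M = 25.3 MN·m/kg
  gray cast iron: M = 18.2 MN·m/kg
  concrete: M = 12.3 MN·m/kg
  PEEK: M = 2.99 MN·m/kg
Beryllium has the largest M.

beryllium, M = 158 MN·m/kg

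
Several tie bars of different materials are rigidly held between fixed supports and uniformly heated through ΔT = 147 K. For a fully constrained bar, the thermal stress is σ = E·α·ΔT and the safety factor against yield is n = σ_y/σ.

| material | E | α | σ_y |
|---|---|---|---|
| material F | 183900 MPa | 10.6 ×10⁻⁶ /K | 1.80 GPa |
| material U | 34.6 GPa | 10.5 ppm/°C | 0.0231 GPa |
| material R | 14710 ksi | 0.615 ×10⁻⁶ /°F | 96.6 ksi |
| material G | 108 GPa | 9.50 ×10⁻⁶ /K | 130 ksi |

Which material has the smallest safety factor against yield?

With everything in SI (GPa, ×10⁻⁶/K, MPa):
  material F: E = 183.9, α = 10.6, σ_y = 1800 → σ = 287 MPa, n = 6.28
  material U: E = 34.60, α = 10.5, σ_y = 23.10 → σ = 53.4 MPa, n = 0.433
  material R: E = 101.4, α = 1.11, σ_y = 666.0 → σ = 16.5 MPa, n = 40.4
  material G: E = 108.0, α = 9.50, σ_y = 896.3 → σ = 151 MPa, n = 5.94
Material U has the lowest safety factor, n = 0.433.

material U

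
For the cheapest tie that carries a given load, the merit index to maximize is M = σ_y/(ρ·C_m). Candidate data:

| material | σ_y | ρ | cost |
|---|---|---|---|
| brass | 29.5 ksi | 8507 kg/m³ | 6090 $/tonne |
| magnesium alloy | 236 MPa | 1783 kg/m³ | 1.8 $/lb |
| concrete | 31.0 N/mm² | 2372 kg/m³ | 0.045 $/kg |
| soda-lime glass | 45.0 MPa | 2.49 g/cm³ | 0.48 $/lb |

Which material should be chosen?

Convert each candidate to consistent units, then evaluate M:
  brass: σ_y = 203.4 MPa, ρ = 8507 kg/m³, cost = 6.090 $/kg
  magnesium alloy: σ_y = 236.0 MPa, ρ = 1783 kg/m³, cost = 3.968 $/kg
  concrete: σ_y = 31.00 MPa, ρ = 2372 kg/m³, cost = 0.04500 $/kg
  soda-lime glass: σ_y = 45.00 MPa, ρ = 2490 kg/m³, cost = 1.058 $/kg
  concrete: M = 290 kN·m per $
  magnesium alloy: M = 33.4 kN·m per $
  soda-lime glass: M = 17.1 kN·m per $
  brass: M = 3.93 kN·m per $
The maximum is for concrete.

concrete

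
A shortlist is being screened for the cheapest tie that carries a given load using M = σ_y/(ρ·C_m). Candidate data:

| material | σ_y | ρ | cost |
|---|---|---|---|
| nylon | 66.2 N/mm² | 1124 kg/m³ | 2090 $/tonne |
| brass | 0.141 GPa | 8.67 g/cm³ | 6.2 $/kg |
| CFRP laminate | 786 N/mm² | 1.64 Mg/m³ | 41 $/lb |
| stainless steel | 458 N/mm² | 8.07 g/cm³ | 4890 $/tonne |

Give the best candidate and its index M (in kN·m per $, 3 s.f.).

nylon, M = 28.2 kN·m per $

Putting every candidate on a common basis:
  nylon: σ_y = 66.20 MPa, ρ = 1124 kg/m³, cost = 2.090 $/kg
  brass: σ_y = 141.0 MPa, ρ = 8670 kg/m³, cost = 6.200 $/kg
  CFRP laminate: σ_y = 786.0 MPa, ρ = 1640 kg/m³, cost = 90.39 $/kg
  stainless steel: σ_y = 458.0 MPa, ρ = 8070 kg/m³, cost = 4.890 $/kg
  nylon: M = 28.2 kN·m per $
  stainless steel: M = 11.6 kN·m per $
  CFRP laminate: M = 5.30 kN·m per $
  brass: M = 2.62 kN·m per $
Nylon ranks first.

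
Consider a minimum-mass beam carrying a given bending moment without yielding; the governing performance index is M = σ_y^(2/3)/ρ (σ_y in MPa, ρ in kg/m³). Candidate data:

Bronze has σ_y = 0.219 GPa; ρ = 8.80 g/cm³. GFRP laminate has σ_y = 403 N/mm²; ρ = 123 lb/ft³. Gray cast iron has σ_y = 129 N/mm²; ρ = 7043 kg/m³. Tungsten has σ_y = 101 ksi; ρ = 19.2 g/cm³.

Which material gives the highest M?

GFRP laminate

Normalizing units and computing the index:
  bronze: σ_y = 219.0 MPa, ρ = 8800 kg/m³
  GFRP laminate: σ_y = 403.0 MPa, ρ = 1970 kg/m³
  gray cast iron: σ_y = 129.0 MPa, ρ = 7043 kg/m³
  tungsten: σ_y = 696.4 MPa, ρ = 19200 kg/m³
  GFRP laminate: M = 27.7×10⁻³
  bronze: M = 4.13×10⁻³
  tungsten: M = 4.09×10⁻³
  gray cast iron: M = 3.62×10⁻³
GFRP laminate has the largest M.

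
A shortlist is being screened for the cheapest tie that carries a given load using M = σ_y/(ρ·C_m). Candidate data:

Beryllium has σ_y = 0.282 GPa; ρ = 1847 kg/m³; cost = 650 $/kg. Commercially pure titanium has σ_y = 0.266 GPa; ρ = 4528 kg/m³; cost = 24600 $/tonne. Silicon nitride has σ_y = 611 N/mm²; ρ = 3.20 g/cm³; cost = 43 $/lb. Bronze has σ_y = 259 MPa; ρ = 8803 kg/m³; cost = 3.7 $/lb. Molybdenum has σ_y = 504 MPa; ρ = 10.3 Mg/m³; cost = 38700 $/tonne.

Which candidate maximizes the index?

In SI units:
  beryllium: σ_y = 282.0 MPa, ρ = 1847 kg/m³, cost = 650.0 $/kg
  commercially pure titanium: σ_y = 266.0 MPa, ρ = 4528 kg/m³, cost = 24.60 $/kg
  silicon nitride: σ_y = 611.0 MPa, ρ = 3200 kg/m³, cost = 94.80 $/kg
  bronze: σ_y = 259.0 MPa, ρ = 8803 kg/m³, cost = 8.157 $/kg
  molybdenum: σ_y = 504.0 MPa, ρ = 10300 kg/m³, cost = 38.70 $/kg
  bronze: M = 3.61 kN·m per $
  commercially pure titanium: M = 2.39 kN·m per $
  silicon nitride: M = 2.01 kN·m per $
  molybdenum: M = 1.26 kN·m per $
  beryllium: M = 0.235 kN·m per $
Highest index: bronze.

bronze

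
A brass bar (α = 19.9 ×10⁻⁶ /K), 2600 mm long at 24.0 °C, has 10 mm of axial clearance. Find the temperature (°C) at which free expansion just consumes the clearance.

217 °C

α·L₀·ΔT = 10.0 mm ⇒ ΔT = 10.0 / (19.9×10⁻⁶ × 2600.0) = 193.3 K.
T = 24.0 + 193.3 = 217.3 °C.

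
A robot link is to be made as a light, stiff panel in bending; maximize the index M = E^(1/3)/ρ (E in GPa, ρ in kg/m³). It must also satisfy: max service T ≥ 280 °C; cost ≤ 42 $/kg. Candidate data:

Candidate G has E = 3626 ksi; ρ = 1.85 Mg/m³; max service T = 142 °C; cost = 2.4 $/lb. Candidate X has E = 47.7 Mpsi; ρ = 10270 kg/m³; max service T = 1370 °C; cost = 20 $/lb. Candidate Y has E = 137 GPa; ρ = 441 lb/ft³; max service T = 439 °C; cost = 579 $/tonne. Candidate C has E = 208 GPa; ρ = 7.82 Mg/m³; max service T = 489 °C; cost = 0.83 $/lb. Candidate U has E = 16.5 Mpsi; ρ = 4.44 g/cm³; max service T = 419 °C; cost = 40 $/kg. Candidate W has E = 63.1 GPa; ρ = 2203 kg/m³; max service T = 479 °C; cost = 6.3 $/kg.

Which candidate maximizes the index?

candidate W

Screen on constraints: max service T ≥ 280 °C; cost ≤ 42 $/kg. Survivors: candidate Y, candidate C, candidate U, candidate W.
After converting to SI:
  candidate Y: E = 137.0 GPa, ρ = 7064 kg/m³
  candidate C: E = 208.0 GPa, ρ = 7820 kg/m³
  candidate U: E = 113.8 GPa, ρ = 4440 kg/m³
  candidate W: E = 63.10 GPa, ρ = 2203 kg/m³
  candidate W: M = 1.81×10⁻³
  candidate U: M = 1.09×10⁻³
  candidate C: M = 0.758×10⁻³
  candidate Y: M = 0.730×10⁻³
Candidate W has the largest M.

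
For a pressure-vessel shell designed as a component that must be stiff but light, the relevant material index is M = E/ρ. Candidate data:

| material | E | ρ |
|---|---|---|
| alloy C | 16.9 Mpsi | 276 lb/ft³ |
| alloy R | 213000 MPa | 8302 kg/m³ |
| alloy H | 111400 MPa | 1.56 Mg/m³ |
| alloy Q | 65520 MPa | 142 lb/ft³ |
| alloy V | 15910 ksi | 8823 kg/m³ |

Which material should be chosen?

Convert each candidate to consistent units, then evaluate M:
  alloy C: E = 116.5 GPa, ρ = 4421 kg/m³
  alloy R: E = 213.0 GPa, ρ = 8302 kg/m³
  alloy H: E = 111.4 GPa, ρ = 1560 kg/m³
  alloy Q: E = 65.52 GPa, ρ = 2275 kg/m³
  alloy V: E = 109.7 GPa, ρ = 8823 kg/m³
  alloy H: M = 71.4 MN·m/kg
  alloy Q: M = 28.8 MN·m/kg
  alloy C: M = 26.4 MN·m/kg
  alloy R: M = 25.7 MN·m/kg
  alloy V: M = 12.4 MN·m/kg
Alloy H has the largest M.

alloy H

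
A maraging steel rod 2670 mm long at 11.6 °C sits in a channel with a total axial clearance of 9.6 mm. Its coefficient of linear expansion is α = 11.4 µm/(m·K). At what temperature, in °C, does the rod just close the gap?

327 °C

α·L₀·ΔT = 9.6 mm ⇒ ΔT = 9.6 / (11.4×10⁻⁶ × 2670.0) = 315.4 K.
T = 11.6 + 315.4 = 327.0 °C.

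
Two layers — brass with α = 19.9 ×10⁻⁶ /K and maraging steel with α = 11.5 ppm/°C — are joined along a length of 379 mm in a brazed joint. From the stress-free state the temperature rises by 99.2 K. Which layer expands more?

brass

α(brass) = 19.9×10⁻⁶/K vs α(maraging steel) = 11.5×10⁻⁶/K.
Higher α expands more for the same ΔT: brass.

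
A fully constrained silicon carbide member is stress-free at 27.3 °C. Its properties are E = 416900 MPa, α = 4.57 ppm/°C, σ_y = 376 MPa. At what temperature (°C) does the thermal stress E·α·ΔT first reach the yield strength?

E = 416900 MPa = 416.9 GPa.
E·α·ΔT = 376.0 MPa ⇒ ΔT = 376.0 / (416.9×10³ × 4.57×10⁻⁶) = 197.4 K.
T = 27.3 + 197.4 = 224.7 °C.

225 °C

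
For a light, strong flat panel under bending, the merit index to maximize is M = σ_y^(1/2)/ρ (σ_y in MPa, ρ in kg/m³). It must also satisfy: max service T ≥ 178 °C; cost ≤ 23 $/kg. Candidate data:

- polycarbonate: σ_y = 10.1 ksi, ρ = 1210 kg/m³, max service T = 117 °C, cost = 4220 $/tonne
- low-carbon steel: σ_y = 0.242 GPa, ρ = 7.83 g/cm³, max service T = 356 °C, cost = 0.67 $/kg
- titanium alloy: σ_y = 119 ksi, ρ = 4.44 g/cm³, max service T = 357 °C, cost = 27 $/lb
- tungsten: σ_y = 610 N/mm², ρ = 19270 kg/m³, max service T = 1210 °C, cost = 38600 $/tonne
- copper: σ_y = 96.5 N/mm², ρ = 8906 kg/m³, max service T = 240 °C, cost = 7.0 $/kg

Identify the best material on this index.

low-carbon steel

Screen on constraints: max service T ≥ 178 °C; cost ≤ 23 $/kg. Survivors: low-carbon steel, copper.
After converting to SI:
  low-carbon steel: σ_y = 242.0 MPa, ρ = 7830 kg/m³
  copper: σ_y = 96.50 MPa, ρ = 8906 kg/m³
  low-carbon steel: M = 1.99×10⁻³
  copper: M = 1.10×10⁻³
Highest index: low-carbon steel.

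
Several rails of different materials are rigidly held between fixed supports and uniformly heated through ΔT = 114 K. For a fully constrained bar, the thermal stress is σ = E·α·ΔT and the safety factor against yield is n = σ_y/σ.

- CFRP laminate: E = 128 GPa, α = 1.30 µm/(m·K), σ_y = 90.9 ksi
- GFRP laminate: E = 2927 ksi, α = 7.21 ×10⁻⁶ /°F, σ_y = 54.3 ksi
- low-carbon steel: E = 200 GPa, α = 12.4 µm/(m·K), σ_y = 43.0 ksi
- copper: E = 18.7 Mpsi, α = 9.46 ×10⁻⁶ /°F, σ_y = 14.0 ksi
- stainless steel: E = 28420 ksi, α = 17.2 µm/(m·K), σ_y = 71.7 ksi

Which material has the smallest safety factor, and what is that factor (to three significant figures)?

copper, n = 0.386

In consistent units (E in GPa, α in ×10⁻⁶/K, σ_y in MPa):
  CFRP laminate: E = 128.0, α = 1.30, σ_y = 626.7 → σ = 19.0 MPa, n = 33.0
  GFRP laminate: E = 20.18, α = 13.0, σ_y = 374.4 → σ = 29.9 MPa, n = 12.5
  low-carbon steel: E = 200.0, α = 12.4, σ_y = 296.5 → σ = 283 MPa, n = 1.05
  copper: E = 128.9, α = 17.0, σ_y = 96.53 → σ = 250 MPa, n = 0.386
  stainless steel: E = 195.9, α = 17.2, σ_y = 494.4 → σ = 384 MPa, n = 1.29
The minimum is copper at n = 0.386.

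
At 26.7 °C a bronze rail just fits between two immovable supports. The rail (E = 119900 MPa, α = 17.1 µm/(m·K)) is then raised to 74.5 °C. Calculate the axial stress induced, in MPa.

E = 119900 MPa = 119.9 GPa.
ΔT = 47.80 K. Constrained thermal stress σ = E·α·ΔT = 119.9×10³ MPa × 17.1×10⁻⁶ × 47.80 = 98.0 MPa (compressive).

98.0 MPa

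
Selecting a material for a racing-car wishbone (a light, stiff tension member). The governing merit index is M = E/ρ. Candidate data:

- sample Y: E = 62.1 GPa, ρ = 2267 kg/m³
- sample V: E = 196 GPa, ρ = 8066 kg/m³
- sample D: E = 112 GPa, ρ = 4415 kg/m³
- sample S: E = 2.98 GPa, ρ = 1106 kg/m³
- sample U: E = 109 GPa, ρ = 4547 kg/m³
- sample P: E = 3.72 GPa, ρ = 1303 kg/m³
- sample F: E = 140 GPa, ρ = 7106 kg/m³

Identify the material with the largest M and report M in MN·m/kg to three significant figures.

sample Y, M = 27.4 MN·m/kg

Computing M directly (units already consistent):
  sample Y: M = 27.4 MN·m/kg
  sample D: M = 25.4 MN·m/kg
  sample V: M = 24.3 MN·m/kg
  sample U: M = 24.0 MN·m/kg
  sample F: M = 19.7 MN·m/kg
  sample P: M = 2.85 MN·m/kg
  sample S: M = 2.69 MN·m/kg
Sample Y ranks first.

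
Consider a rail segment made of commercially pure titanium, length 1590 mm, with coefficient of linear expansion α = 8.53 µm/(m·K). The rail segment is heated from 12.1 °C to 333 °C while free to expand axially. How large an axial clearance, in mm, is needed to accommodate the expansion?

4.35 mm

ΔT = 333 − 12.1 = 320.9 K.
ΔL = α·L₀·ΔT = 8.53×10⁻⁶ × 1590 mm × 320.9 K = 4.35 mm.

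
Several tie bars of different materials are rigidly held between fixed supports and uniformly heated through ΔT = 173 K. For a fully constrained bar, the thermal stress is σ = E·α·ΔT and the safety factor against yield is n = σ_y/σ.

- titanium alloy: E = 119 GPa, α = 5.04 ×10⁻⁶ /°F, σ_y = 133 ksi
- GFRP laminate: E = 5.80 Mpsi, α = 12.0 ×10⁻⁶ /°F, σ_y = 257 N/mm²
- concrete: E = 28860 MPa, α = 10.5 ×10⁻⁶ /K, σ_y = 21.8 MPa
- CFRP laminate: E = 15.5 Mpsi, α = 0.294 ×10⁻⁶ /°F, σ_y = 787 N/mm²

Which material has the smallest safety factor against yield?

concrete

In consistent units (E in GPa, α in ×10⁻⁶/K, σ_y in MPa):
  titanium alloy: E = 119.0, α = 9.07, σ_y = 917.0 → σ = 187 MPa, n = 4.91
  GFRP laminate: E = 39.99, α = 21.6, σ_y = 257.0 → σ = 149 MPa, n = 1.72
  concrete: E = 28.86, α = 10.5, σ_y = 21.80 → σ = 52.4 MPa, n = 0.416
  CFRP laminate: E = 106.9, α = 0.529, σ_y = 787.0 → σ = 9.78 MPa, n = 80.4
Concrete has the lowest safety factor, n = 0.416.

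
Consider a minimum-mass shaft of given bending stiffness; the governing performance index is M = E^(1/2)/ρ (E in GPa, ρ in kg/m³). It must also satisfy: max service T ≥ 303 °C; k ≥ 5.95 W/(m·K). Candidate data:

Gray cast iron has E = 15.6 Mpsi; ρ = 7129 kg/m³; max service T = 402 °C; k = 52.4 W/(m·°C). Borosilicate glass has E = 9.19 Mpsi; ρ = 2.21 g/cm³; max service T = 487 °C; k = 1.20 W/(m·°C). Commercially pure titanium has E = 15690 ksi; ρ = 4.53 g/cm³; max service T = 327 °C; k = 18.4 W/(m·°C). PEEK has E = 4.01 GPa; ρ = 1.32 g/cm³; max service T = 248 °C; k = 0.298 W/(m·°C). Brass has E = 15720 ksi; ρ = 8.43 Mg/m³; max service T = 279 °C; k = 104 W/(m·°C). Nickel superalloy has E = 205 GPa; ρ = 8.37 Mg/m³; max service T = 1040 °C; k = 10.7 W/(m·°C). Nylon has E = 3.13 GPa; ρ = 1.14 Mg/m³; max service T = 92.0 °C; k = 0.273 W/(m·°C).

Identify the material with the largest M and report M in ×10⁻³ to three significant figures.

commercially pure titanium, M = 2.30×10⁻³

Screen on constraints: max service T ≥ 303 °C; k ≥ 5.95 W/(m·K). Survivors: gray cast iron, commercially pure titanium, nickel superalloy.
After converting to SI:
  gray cast iron: E = 107.6 GPa, ρ = 7129 kg/m³
  commercially pure titanium: E = 108.2 GPa, ρ = 4530 kg/m³
  nickel superalloy: E = 205.0 GPa, ρ = 8370 kg/m³
  commercially pure titanium: M = 2.30×10⁻³
  nickel superalloy: M = 1.71×10⁻³
  gray cast iron: M = 1.45×10⁻³
Commercially pure titanium ranks first.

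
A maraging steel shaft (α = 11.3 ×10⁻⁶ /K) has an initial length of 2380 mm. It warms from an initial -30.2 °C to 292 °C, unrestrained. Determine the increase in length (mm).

8.67 mm

ΔT = 292 − (-30.2) = 322.2 K.
ΔL = α·L₀·ΔT = 11.3×10⁻⁶ × 2380 mm × 322.2 K = 8.67 mm.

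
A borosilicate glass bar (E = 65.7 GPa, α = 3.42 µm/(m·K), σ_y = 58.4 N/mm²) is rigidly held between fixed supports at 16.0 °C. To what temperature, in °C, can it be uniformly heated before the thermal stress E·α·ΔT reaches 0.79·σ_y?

σ_y = 58.4 N/mm² = 58.40 MPa.
E·α·ΔT = 46.14 MPa ⇒ ΔT = 46.14 / (65.70×10³ × 3.42×10⁻⁶) = 205.3 K.
T = 16.0 + 205.3 = 221.3 °C.

221 °C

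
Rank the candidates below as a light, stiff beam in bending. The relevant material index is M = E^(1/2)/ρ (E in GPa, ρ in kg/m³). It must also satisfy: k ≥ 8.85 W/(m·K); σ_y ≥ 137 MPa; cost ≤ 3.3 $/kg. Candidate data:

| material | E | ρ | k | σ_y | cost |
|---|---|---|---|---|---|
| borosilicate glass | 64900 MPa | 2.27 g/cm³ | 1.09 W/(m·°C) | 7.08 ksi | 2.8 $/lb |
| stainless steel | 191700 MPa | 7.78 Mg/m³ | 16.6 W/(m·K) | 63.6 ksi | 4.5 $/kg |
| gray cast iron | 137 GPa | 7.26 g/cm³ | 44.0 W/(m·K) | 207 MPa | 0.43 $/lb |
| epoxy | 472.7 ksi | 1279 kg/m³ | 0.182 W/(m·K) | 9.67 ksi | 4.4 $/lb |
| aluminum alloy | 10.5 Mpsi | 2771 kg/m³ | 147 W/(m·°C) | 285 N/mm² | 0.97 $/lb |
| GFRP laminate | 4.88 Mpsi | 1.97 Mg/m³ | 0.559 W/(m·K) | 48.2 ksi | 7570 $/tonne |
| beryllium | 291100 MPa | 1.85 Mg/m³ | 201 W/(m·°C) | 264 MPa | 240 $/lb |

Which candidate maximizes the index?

aluminum alloy

Screen on constraints: k ≥ 8.85 W/(m·K); σ_y ≥ 137 MPa; cost ≤ 3.3 $/kg. Survivors: gray cast iron, aluminum alloy.
Normalizing units and computing the index:
  gray cast iron: E = 137.0 GPa, ρ = 7260 kg/m³
  aluminum alloy: E = 72.39 GPa, ρ = 2771 kg/m³
  aluminum alloy: M = 3.07×10⁻³
  gray cast iron: M = 1.61×10⁻³
The maximum is for aluminum alloy.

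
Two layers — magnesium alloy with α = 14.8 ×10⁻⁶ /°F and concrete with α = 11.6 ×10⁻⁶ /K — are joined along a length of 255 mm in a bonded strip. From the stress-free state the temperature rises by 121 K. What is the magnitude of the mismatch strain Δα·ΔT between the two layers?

1.82×10⁻³

magnesium alloy: α = 14.8×10⁻⁶/°F × 9/5 = 26.6×10⁻⁶/K.
Δα = |26.6 − 11.6|×10⁻⁶/K = 15.0×10⁻⁶/K.
Mismatch strain = Δα·ΔT = 15.0×10⁻⁶ × 121.0 = 1.82×10⁻³.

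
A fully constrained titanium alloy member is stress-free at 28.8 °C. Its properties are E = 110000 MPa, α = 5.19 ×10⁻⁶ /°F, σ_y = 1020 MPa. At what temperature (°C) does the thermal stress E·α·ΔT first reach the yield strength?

E = 110000 MPa = 110.0 GPa.
α = 5.19×10⁻⁶/°F × 9/5 = 9.34×10⁻⁶/K.
E·α·ΔT = 1020 MPa ⇒ ΔT = 1020 / (110.0×10³ × 9.34×10⁻⁶) = 992.6 K.
T = 28.8 + 992.6 = 1021 °C.

1020 °C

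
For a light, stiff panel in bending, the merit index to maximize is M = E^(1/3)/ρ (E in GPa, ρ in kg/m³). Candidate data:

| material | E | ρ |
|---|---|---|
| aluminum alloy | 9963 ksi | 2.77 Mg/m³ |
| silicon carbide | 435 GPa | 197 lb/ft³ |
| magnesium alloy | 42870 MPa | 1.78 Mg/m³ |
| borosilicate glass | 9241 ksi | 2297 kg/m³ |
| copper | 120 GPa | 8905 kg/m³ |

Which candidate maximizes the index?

Putting every candidate on a common basis:
  aluminum alloy: E = 68.69 GPa, ρ = 2770 kg/m³
  silicon carbide: E = 435.0 GPa, ρ = 3156 kg/m³
  magnesium alloy: E = 42.87 GPa, ρ = 1780 kg/m³
  borosilicate glass: E = 63.71 GPa, ρ = 2297 kg/m³
  copper: E = 120.0 GPa, ρ = 8905 kg/m³
  silicon carbide: M = 2.40×10⁻³
  magnesium alloy: M = 1.97×10⁻³
  borosilicate glass: M = 1.74×10⁻³
  aluminum alloy: M = 1.48×10⁻³
  copper: M = 0.554×10⁻³
Highest index: silicon carbide.

silicon carbide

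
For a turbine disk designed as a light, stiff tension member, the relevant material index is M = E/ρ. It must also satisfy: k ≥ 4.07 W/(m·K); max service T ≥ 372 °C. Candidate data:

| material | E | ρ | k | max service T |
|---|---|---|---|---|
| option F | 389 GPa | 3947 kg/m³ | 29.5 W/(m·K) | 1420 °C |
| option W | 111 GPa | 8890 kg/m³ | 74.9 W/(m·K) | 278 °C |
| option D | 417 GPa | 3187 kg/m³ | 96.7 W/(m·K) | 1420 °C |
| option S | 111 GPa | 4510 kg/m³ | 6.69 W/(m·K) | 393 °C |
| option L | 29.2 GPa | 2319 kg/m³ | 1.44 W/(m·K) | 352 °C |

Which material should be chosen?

Screen on constraints: k ≥ 4.07 W/(m·K); max service T ≥ 372 °C. Survivors: option F, option D, option S.
Per-candidate index values:
  option D: M = 131 MN·m/kg
  option F: M = 98.6 MN·m/kg
  option S: M = 24.6 MN·m/kg
Option D ranks first.

option D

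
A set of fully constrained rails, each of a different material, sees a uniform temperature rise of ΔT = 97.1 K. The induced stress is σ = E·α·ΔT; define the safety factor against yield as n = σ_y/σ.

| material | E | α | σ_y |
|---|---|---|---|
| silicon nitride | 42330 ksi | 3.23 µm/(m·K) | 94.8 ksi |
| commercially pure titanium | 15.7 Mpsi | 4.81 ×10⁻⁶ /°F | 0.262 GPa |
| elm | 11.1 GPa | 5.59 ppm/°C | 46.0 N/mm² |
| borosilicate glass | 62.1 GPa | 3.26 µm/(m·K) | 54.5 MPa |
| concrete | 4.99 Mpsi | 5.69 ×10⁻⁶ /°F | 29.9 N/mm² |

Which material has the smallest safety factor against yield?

In consistent units (E in GPa, α in ×10⁻⁶/K, σ_y in MPa):
  silicon nitride: E = 291.9, α = 3.23, σ_y = 653.6 → σ = 91.5 MPa, n = 7.14
  commercially pure titanium: E = 108.2, α = 8.66, σ_y = 262.0 → σ = 91.0 MPa, n = 2.88
  elm: E = 11.10, α = 5.59, σ_y = 46.00 → σ = 6.02 MPa, n = 7.63
  borosilicate glass: E = 62.10, α = 3.26, σ_y = 54.50 → σ = 19.7 MPa, n = 2.77
  concrete: E = 34.40, α = 10.2, σ_y = 29.90 → σ = 34.2 MPa, n = 0.874
The minimum is concrete at n = 0.874.

concrete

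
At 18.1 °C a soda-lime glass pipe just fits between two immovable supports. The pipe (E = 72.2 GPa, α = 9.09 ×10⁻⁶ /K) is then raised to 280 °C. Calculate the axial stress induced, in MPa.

ΔT = 261.9 K. Constrained thermal stress σ = E·α·ΔT = 72.20×10³ MPa × 9.09×10⁻⁶ × 261.9 = 172 MPa (compressive).

172 MPa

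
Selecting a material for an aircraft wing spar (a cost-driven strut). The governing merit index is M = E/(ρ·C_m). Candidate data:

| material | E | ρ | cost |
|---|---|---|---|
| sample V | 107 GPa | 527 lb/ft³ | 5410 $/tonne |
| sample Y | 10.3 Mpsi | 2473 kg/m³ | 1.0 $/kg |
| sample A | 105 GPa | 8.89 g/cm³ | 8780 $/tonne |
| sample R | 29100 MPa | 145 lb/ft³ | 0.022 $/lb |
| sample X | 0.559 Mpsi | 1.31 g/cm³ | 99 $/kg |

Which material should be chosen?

Convert each candidate to consistent units, then evaluate M:
  sample V: E = 107.0 GPa, ρ = 8442 kg/m³, cost = 5.410 $/kg
  sample Y: E = 71.02 GPa, ρ = 2473 kg/m³, cost = 1.000 $/kg
  sample A: E = 105.0 GPa, ρ = 8890 kg/m³, cost = 8.780 $/kg
  sample R: E = 29.10 GPa, ρ = 2323 kg/m³, cost = 0.04850 $/kg
  sample X: E = 3.854 GPa, ρ = 1310 kg/m³, cost = 99.00 $/kg
  sample R: M = 258 MN·m per $
  sample Y: M = 28.7 MN·m per $
  sample V: M = 2.34 MN·m per $
  sample A: M = 1.35 MN·m per $
  sample X: M = 0.0297 MN·m per $
The maximum is for sample R.

sample R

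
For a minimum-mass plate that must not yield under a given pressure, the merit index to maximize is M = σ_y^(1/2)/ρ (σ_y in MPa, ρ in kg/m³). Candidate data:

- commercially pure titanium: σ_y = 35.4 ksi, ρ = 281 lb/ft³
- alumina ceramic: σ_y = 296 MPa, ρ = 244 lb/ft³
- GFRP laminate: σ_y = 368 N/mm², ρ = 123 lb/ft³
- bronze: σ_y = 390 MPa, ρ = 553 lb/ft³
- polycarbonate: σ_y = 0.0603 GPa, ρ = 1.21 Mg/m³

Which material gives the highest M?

In SI units:
  commercially pure titanium: σ_y = 244.1 MPa, ρ = 4501 kg/m³
  alumina ceramic: σ_y = 296.0 MPa, ρ = 3909 kg/m³
  GFRP laminate: σ_y = 368.0 MPa, ρ = 1970 kg/m³
  bronze: σ_y = 390.0 MPa, ρ = 8858 kg/m³
  polycarbonate: σ_y = 60.30 MPa, ρ = 1210 kg/m³
  GFRP laminate: M = 9.74×10⁻³
  polycarbonate: M = 6.42×10⁻³
  alumina ceramic: M = 4.40×10⁻³
  commercially pure titanium: M = 3.47×10⁻³
  bronze: M = 2.23×10⁻³
The maximum is for GFRP laminate.

GFRP laminate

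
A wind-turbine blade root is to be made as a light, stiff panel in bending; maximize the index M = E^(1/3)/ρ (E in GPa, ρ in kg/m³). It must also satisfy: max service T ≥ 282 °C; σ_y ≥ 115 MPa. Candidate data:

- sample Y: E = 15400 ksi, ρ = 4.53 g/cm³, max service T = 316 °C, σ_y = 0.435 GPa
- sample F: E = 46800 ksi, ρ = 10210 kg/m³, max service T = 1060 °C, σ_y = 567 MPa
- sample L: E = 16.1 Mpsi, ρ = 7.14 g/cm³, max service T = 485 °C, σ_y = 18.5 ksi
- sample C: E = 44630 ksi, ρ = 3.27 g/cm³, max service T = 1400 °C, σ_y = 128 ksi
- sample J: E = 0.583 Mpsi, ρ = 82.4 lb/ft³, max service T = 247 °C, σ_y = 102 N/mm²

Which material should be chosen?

Screen on constraints: max service T ≥ 282 °C; σ_y ≥ 115 MPa. Survivors: sample Y, sample F, sample L, sample C.
Convert each candidate to consistent units, then evaluate M:
  sample Y: E = 106.2 GPa, ρ = 4530 kg/m³
  sample F: E = 322.7 GPa, ρ = 10210 kg/m³
  sample L: E = 111.0 GPa, ρ = 7140 kg/m³
  sample C: E = 307.7 GPa, ρ = 3270 kg/m³
  sample C: M = 2.06×10⁻³
  sample Y: M = 1.05×10⁻³
  sample L: M = 0.673×10⁻³
  sample F: M = 0.672×10⁻³
Highest index: sample C.

sample C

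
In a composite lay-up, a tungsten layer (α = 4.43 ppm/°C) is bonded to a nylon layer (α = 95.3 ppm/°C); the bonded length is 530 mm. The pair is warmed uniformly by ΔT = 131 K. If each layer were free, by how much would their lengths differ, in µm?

Δα = |4.43 − 95.3|×10⁻⁶/K = 90.9×10⁻⁶/K.
ΔL_mismatch = Δα·L·ΔT = 90.9×10⁻⁶ × 530.0 mm × 131.0 K = 6310 µm.

6310 µm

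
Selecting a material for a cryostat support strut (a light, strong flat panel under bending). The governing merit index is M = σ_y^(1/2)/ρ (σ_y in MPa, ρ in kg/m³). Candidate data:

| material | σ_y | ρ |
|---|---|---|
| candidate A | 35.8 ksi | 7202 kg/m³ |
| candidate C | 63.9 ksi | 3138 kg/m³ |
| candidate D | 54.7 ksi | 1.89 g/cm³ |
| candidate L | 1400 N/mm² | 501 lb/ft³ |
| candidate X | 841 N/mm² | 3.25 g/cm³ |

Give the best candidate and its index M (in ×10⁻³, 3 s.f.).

candidate D, M = 10.3×10⁻³

After converting to SI:
  candidate A: σ_y = 246.8 MPa, ρ = 7202 kg/m³
  candidate C: σ_y = 440.6 MPa, ρ = 3138 kg/m³
  candidate D: σ_y = 377.1 MPa, ρ = 1890 kg/m³
  candidate L: σ_y = 1400 MPa, ρ = 8025 kg/m³
  candidate X: σ_y = 841.0 MPa, ρ = 3250 kg/m³
  candidate D: M = 10.3×10⁻³
  candidate X: M = 8.92×10⁻³
  candidate C: M = 6.69×10⁻³
  candidate L: M = 4.66×10⁻³
  candidate A: M = 2.18×10⁻³
Candidate D has the largest M.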